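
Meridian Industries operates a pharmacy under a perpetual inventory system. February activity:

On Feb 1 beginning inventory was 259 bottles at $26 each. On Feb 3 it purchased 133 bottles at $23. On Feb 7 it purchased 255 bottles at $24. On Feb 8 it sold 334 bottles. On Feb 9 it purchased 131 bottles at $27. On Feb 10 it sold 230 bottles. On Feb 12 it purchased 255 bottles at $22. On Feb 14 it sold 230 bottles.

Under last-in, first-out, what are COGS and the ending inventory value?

Feb 8, 334 sold [LIFO — newest first]: 255 @ $24 + 79 @ $23 = $7,937
Feb 10, 230 sold [LIFO — newest first]: 131 @ $27 + 54 @ $23 + 45 @ $26 = $5,949
Feb 14, 230 sold [LIFO — newest first]: 230 @ $22 = $5,060
Total COGS = $7,937 + $5,949 + $5,060 = $18,946
Ending inventory: 214 @ $26 + 25 @ $22 = $6,114

COGS = $18,946; ending inventory = $6,114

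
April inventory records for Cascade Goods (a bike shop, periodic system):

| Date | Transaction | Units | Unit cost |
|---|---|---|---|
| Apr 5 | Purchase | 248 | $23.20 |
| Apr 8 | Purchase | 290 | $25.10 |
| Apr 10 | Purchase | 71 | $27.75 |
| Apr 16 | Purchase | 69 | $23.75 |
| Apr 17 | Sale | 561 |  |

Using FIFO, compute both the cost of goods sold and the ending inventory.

COGS = $13,670.85; ending inventory = $2,970.75

Apr 17, 561 sold [FIFO — oldest first]: 248 @ $23.20 + 290 @ $25.10 + 23 @ $27.75 = $13,670.85
Ending inventory: 48 @ $27.75 + 69 @ $23.75 = $2,970.75
Check: goods available $16,641.60 = COGS $13,670.85 + ending $2,970.75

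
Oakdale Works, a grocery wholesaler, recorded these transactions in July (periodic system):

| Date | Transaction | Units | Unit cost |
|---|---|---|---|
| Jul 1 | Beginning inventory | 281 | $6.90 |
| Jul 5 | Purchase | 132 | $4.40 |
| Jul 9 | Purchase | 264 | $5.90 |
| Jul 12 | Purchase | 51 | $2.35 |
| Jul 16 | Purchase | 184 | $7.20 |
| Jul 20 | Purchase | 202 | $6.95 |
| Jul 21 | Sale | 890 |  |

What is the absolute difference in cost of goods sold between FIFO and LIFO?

$16.70

FIFO COGS: 281 @ $6.90 + 132 @ $4.40 + 264 @ $5.90 + 51 @ $2.35 + 162 @ $7.20 = $5,363.55
LIFO COGS: 202 @ $6.95 + 184 @ $7.20 + 51 @ $2.35 + 264 @ $5.90 + 132 @ $4.40 + 57 @ $6.90 = $5,380.25
Difference = |$5,363.55 − $5,380.25| = $16.70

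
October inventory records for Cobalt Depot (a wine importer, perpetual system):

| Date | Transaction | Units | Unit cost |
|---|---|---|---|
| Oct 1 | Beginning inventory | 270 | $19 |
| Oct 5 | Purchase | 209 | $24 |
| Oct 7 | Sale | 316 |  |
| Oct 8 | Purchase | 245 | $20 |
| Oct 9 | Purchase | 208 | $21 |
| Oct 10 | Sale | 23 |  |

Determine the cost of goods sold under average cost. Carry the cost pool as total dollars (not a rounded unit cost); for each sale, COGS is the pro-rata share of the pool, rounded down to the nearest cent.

After Oct 1: 270 on hand, pool $5,130.00 (≈ $19.0000 each)
After Oct 5: 479 on hand, pool $10,146.00 (≈ $21.1816 each)
Oct 7, sell 316: 316/479 × $10,146.00 → $6,693.39
After Oct 8: 408 on hand, pool $8,352.61 (≈ $20.4721 each)
After Oct 9: 616 on hand, pool $12,720.61 (≈ $20.6503 each)
Oct 10, sell 23: 23/616 × $12,720.61 → $474.95
Total COGS = $6,693.39 + $474.95 = $7,168.34
Ending inventory (cost pool remaining) = $12,245.66
Check: goods available $19,414.00 = COGS $7,168.34 + ending $12,245.66

COGS = $7,168.34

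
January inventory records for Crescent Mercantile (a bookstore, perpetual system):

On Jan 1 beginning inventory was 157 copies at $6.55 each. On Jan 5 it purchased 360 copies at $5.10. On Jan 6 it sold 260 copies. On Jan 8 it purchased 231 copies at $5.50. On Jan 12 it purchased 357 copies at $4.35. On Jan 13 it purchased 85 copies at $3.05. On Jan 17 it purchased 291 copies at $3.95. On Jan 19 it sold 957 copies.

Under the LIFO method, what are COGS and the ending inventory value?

COGS = $5,519.65; ending inventory = $1,576.85

Jan 6, 260 sold [LIFO — newest first]: 260 @ $5.10 = $1,326.00
Jan 19, 957 sold [LIFO — newest first]: 291 @ $3.95 + 85 @ $3.05 + 357 @ $4.35 + 224 @ $5.50 = $4,193.65
Total COGS = $1,326.00 + $4,193.65 = $5,519.65
Ending inventory: 157 @ $6.55 + 100 @ $5.10 + 7 @ $5.50 = $1,576.85
Check: goods available $7,096.50 = COGS $5,519.65 + ending $1,576.85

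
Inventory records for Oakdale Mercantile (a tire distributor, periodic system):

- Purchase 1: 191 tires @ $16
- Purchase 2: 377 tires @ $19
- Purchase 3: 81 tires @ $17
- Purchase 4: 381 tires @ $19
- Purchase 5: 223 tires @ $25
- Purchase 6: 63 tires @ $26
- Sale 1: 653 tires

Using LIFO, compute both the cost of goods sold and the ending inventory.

Sale 1 (653) [LIFO — newest first]: 63 @ $26 + 223 @ $25 + 367 @ $19 = $14,186
Ending inventory: 191 @ $16 + 377 @ $19 + 81 @ $17 + 14 @ $19 = $11,862

COGS = $14,186; ending inventory = $11,862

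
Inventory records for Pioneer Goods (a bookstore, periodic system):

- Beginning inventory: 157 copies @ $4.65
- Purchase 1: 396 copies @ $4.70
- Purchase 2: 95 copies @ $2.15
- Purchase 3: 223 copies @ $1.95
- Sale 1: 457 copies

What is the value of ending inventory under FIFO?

Ending inventory = $1,090.30

Sale 1 (457) [FIFO — oldest first]: 157 @ $4.65 + 300 @ $4.70 = $2,140.05
Ending inventory: 96 @ $4.70 + 95 @ $2.15 + 223 @ $1.95 = $1,090.30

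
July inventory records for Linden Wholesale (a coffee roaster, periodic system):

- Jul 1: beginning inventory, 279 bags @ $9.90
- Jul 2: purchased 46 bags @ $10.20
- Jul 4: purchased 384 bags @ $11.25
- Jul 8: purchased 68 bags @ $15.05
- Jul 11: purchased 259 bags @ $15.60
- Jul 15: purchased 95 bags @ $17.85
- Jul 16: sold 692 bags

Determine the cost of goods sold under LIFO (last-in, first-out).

COGS = $9,797.05

Jul 16, 692 sold [LIFO — newest first]: 95 @ $17.85 + 259 @ $15.60 + 68 @ $15.05 + 270 @ $11.25 = $9,797.05
Ending inventory: 279 @ $9.90 + 46 @ $10.20 + 114 @ $11.25 = $4,513.80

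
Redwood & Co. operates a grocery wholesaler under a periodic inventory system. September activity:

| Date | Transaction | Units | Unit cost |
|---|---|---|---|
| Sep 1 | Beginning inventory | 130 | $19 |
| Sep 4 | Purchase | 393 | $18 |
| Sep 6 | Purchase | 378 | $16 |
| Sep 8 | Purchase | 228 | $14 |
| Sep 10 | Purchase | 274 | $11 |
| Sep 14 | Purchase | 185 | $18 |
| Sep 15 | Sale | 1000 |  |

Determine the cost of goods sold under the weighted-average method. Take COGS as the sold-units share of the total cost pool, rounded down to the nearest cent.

COGS = $15,823.67

Sep 15, sell 1000: 1000/1588 × $25,128.00 → $15,823.67
Ending inventory (cost pool remaining) = $9,304.33
Check: goods available $25,128.00 = COGS $15,823.67 + ending $9,304.33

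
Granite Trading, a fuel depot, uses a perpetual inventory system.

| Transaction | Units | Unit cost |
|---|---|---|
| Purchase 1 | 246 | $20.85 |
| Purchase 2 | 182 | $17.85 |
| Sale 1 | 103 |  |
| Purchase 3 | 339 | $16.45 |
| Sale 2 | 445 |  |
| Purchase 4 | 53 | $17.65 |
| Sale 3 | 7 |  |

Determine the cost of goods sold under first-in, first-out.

COGS = $10,466.95

Sale 1 (103) [FIFO — oldest first]: 103 @ $20.85 = $2,147.55
Sale 2 (445) [FIFO — oldest first]: 143 @ $20.85 + 182 @ $17.85 + 120 @ $16.45 = $8,204.25
Sale 3 (7) [FIFO — oldest first]: 7 @ $16.45 = $115.15
Total COGS = $2,147.55 + $8,204.25 + $115.15 = $10,466.95
Ending inventory: 212 @ $16.45 + 53 @ $17.65 = $4,422.85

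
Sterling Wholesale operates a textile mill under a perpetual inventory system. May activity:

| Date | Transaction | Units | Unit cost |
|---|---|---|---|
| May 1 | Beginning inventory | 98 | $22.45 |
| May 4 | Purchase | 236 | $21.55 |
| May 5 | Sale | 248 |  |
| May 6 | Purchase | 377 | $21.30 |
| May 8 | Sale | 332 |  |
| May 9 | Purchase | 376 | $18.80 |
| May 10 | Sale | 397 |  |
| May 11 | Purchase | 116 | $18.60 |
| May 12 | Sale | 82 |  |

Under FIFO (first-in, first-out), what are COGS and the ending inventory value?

COGS = $21,858.40; ending inventory = $2,684.00

May 5, 248 sold [FIFO — oldest first]: 98 @ $22.45 + 150 @ $21.55 = $5,432.60
May 8, 332 sold [FIFO — oldest first]: 86 @ $21.55 + 246 @ $21.30 = $7,093.10
May 10, 397 sold [FIFO — oldest first]: 131 @ $21.30 + 266 @ $18.80 = $7,791.10
May 12, 82 sold [FIFO — oldest first]: 82 @ $18.80 = $1,541.60
Total COGS = $5,432.60 + $7,093.10 + $7,791.10 + $1,541.60 = $21,858.40
Ending inventory: 28 @ $18.80 + 116 @ $18.60 = $2,684.00
Check: goods available $24,542.40 = COGS $21,858.40 + ending $2,684.00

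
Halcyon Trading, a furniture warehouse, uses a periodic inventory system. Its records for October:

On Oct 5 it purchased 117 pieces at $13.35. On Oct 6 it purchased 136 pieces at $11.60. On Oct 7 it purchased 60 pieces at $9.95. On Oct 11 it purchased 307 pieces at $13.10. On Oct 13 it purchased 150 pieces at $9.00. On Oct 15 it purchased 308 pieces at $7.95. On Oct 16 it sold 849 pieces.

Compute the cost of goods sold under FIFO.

COGS = $9,736.30

Oct 16, 849 sold [FIFO — oldest first]: 117 @ $13.35 + 136 @ $11.60 + 60 @ $9.95 + 307 @ $13.10 + 150 @ $9.00 + 79 @ $7.95 = $9,736.30
Ending inventory: 229 @ $7.95 = $1,820.55
Check: goods available $11,556.85 = COGS $9,736.30 + ending $1,820.55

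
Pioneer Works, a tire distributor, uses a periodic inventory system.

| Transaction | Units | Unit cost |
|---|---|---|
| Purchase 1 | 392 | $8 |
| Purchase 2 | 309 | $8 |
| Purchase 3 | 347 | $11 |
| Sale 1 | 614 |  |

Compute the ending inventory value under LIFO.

Sale 1 (614) [LIFO — newest first]: 347 @ $11 + 267 @ $8 = $5,953
Ending inventory: 392 @ $8 + 42 @ $8 = $3,472

Ending inventory = $3,472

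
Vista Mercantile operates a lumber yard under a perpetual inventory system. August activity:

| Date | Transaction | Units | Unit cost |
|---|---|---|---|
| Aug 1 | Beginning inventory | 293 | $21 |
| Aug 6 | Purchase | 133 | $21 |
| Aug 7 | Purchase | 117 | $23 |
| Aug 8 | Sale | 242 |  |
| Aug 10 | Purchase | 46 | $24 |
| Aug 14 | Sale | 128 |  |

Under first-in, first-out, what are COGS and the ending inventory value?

COGS = $7,770; ending inventory = $4,971

Aug 8, 242 sold [FIFO — oldest first]: 242 @ $21 = $5,082
Aug 14, 128 sold [FIFO — oldest first]: 51 @ $21 + 77 @ $21 = $2,688
Total COGS = $5,082 + $2,688 = $7,770
Ending inventory: 56 @ $21 + 117 @ $23 + 46 @ $24 = $4,971
Check: goods available $12,741 = COGS $7,770 + ending $4,971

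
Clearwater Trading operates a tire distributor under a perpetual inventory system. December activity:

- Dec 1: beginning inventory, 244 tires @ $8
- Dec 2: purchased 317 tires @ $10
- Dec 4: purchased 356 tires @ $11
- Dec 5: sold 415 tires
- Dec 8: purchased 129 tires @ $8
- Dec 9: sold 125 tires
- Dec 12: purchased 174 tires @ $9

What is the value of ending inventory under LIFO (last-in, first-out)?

Dec 5, 415 sold [LIFO — newest first]: 356 @ $11 + 59 @ $10 = $4,506
Dec 9, 125 sold [LIFO — newest first]: 125 @ $8 = $1,000
Total COGS = $4,506 + $1,000 = $5,506
Ending inventory: 244 @ $8 + 258 @ $10 + 4 @ $8 + 174 @ $9 = $6,130

Ending inventory = $6,130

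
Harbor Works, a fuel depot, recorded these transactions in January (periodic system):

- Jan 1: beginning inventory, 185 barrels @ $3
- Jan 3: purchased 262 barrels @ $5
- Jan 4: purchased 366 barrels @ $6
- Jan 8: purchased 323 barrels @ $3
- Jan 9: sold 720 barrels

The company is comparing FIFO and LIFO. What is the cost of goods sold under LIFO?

FIFO COGS: 185 @ $3 + 262 @ $5 + 273 @ $6 = $3,503
LIFO COGS: 323 @ $3 + 366 @ $6 + 31 @ $5 = $3,320

COGS = $3,320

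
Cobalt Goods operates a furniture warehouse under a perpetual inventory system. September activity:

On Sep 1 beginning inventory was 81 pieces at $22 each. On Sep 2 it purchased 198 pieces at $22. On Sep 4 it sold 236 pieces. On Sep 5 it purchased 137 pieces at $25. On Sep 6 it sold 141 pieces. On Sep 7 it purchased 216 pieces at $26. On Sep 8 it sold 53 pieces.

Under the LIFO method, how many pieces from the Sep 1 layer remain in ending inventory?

Sep 4, 236 sold [LIFO — newest first]: 198 @ $22 + 38 @ $22 = $5,192
Sep 6, 141 sold [LIFO — newest first]: 137 @ $25 + 4 @ $22 = $3,513
Sep 8, 53 sold [LIFO — newest first]: 53 @ $26 = $1,378
Total COGS = $5,192 + $3,513 + $1,378 = $10,083
Ending inventory: 39 @ $22 + 163 @ $26 = $5,096
Check: goods available $15,179 = COGS $10,083 + ending $5,096

39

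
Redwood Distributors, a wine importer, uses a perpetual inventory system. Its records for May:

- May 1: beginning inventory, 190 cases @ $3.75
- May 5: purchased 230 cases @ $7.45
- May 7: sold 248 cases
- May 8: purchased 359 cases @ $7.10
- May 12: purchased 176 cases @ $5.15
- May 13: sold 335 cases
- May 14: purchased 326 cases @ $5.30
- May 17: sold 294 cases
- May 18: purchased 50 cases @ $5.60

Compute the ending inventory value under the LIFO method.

Ending inventory = $2,514.60

May 7, 248 sold [LIFO — newest first]: 230 @ $7.45 + 18 @ $3.75 = $1,781.00
May 13, 335 sold [LIFO — newest first]: 176 @ $5.15 + 159 @ $7.10 = $2,035.30
May 17, 294 sold [LIFO — newest first]: 294 @ $5.30 = $1,558.20
Total COGS = $1,781.00 + $2,035.30 + $1,558.20 = $5,374.50
Ending inventory: 172 @ $3.75 + 200 @ $7.10 + 32 @ $5.30 + 50 @ $5.60 = $2,514.60
Check: goods available $7,889.10 = COGS $5,374.50 + ending $2,514.60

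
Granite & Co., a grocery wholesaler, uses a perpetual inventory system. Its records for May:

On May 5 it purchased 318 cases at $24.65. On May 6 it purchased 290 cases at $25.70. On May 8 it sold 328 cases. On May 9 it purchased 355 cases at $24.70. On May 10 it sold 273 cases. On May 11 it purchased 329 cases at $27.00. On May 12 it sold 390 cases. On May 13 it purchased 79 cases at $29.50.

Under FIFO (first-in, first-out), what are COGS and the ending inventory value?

COGS = $24,816.20; ending inventory = $10,457.50

May 8, 328 sold [FIFO — oldest first]: 318 @ $24.65 + 10 @ $25.70 = $8,095.70
May 10, 273 sold [FIFO — oldest first]: 273 @ $25.70 = $7,016.10
May 12, 390 sold [FIFO — oldest first]: 7 @ $25.70 + 355 @ $24.70 + 28 @ $27.00 = $9,704.40
Total COGS = $8,095.70 + $7,016.10 + $9,704.40 = $24,816.20
Ending inventory: 301 @ $27.00 + 79 @ $29.50 = $10,457.50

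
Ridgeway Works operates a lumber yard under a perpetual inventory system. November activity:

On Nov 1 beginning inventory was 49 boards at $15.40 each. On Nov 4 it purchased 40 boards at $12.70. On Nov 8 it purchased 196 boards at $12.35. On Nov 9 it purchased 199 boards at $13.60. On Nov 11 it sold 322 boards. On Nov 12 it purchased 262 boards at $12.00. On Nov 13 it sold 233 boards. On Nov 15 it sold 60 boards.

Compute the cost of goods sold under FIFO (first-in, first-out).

COGS = $7,961.60

Nov 11, 322 sold [FIFO — oldest first]: 49 @ $15.40 + 40 @ $12.70 + 196 @ $12.35 + 37 @ $13.60 = $4,186.40
Nov 13, 233 sold [FIFO — oldest first]: 162 @ $13.60 + 71 @ $12.00 = $3,055.20
Nov 15, 60 sold [FIFO — oldest first]: 60 @ $12.00 = $720.00
Total COGS = $4,186.40 + $3,055.20 + $720.00 = $7,961.60
Ending inventory: 131 @ $12.00 = $1,572.00
Check: goods available $9,533.60 = COGS $7,961.60 + ending $1,572.00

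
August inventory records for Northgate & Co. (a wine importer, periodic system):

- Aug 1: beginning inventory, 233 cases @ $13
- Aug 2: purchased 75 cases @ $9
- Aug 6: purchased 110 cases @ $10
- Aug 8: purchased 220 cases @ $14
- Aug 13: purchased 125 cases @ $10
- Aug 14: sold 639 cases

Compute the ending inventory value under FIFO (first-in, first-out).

Ending inventory = $1,240

Aug 14, 639 sold [FIFO — oldest first]: 233 @ $13 + 75 @ $9 + 110 @ $10 + 220 @ $14 + 1 @ $10 = $7,894
Ending inventory: 124 @ $10 = $1,240
Check: goods available $9,134 = COGS $7,894 + ending $1,240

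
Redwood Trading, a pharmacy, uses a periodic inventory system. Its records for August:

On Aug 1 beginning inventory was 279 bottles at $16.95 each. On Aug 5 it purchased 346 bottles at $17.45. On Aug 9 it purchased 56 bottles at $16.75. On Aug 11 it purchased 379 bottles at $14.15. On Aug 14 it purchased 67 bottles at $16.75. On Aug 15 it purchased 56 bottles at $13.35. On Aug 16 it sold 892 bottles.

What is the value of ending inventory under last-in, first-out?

Aug 16, 892 sold [LIFO — newest first]: 56 @ $13.35 + 67 @ $16.75 + 379 @ $14.15 + 56 @ $16.75 + 334 @ $17.45 = $13,999.00
Ending inventory: 279 @ $16.95 + 12 @ $17.45 = $4,938.45
Check: goods available $18,937.45 = COGS $13,999.00 + ending $4,938.45

Ending inventory = $4,938.45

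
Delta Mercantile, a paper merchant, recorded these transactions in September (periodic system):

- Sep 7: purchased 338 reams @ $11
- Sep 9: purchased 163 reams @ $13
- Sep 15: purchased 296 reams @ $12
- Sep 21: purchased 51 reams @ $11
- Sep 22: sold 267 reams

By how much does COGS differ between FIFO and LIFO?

FIFO COGS: 267 @ $11 = $2,937
LIFO COGS: 51 @ $11 + 216 @ $12 = $3,153
Difference = |$2,937 − $3,153| = $216

$216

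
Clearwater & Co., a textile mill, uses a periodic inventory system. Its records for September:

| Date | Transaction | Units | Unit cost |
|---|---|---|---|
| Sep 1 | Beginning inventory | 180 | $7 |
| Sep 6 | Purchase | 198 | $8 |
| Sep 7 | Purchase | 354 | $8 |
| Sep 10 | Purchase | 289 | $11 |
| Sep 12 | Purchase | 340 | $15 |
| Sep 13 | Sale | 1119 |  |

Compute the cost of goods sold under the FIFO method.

Sep 13, 1119 sold [FIFO — oldest first]: 180 @ $7 + 198 @ $8 + 354 @ $8 + 289 @ $11 + 98 @ $15 = $10,325
Ending inventory: 242 @ $15 = $3,630
Check: goods available $13,955 = COGS $10,325 + ending $3,630

COGS = $10,325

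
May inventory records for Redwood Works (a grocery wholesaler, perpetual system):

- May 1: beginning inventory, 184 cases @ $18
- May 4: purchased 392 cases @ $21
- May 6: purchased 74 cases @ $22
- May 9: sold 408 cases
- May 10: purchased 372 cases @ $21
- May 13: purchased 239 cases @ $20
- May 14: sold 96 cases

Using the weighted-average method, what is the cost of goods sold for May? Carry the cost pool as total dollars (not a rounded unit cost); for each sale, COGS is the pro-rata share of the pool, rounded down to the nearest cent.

COGS = $10,237.03

After May 1: 184 on hand, pool $3,312.00 (≈ $18.0000 each)
After May 4: 576 on hand, pool $11,544.00 (≈ $20.0417 each)
After May 6: 650 on hand, pool $13,172.00 (≈ $20.2646 each)
May 9, sell 408: 408/650 × $13,172.00 → $8,267.96
After May 10: 614 on hand, pool $12,716.04 (≈ $20.7102 each)
After May 13: 853 on hand, pool $17,496.04 (≈ $20.5112 each)
May 14, sell 96: 96/853 × $17,496.04 → $1,969.07
Total COGS = $8,267.96 + $1,969.07 = $10,237.03
Ending inventory (cost pool remaining) = $15,526.97
Check: goods available $25,764.00 = COGS $10,237.03 + ending $15,526.97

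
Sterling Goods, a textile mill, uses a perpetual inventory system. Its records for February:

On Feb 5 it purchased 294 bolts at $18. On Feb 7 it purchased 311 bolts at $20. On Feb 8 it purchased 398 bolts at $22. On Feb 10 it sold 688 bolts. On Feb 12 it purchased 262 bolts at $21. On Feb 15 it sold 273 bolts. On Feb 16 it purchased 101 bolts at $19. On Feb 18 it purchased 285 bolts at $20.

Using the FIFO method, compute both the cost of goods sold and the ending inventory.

COGS = $19,344; ending inventory = $14,045

Feb 10, 688 sold [FIFO — oldest first]: 294 @ $18 + 311 @ $20 + 83 @ $22 = $13,338
Feb 15, 273 sold [FIFO — oldest first]: 273 @ $22 = $6,006
Total COGS = $13,338 + $6,006 = $19,344
Ending inventory: 42 @ $22 + 262 @ $21 + 101 @ $19 + 285 @ $20 = $14,045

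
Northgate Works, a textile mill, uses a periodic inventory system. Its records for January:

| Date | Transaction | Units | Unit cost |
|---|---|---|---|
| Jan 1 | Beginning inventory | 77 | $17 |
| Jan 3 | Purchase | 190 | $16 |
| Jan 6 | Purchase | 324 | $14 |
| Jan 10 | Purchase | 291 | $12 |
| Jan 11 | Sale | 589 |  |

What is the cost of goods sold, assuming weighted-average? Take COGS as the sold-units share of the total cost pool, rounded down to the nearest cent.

COGS = $8,265.36

Jan 11, sell 589: 589/882 × $12,377.00 → $8,265.36
Ending inventory (cost pool remaining) = $4,111.64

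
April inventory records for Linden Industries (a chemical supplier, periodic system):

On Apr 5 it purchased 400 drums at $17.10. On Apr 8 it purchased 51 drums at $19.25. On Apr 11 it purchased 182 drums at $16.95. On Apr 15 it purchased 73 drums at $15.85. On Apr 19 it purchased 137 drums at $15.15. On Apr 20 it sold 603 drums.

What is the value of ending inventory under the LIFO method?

Apr 20, 603 sold [LIFO — newest first]: 137 @ $15.15 + 73 @ $15.85 + 182 @ $16.95 + 51 @ $19.25 + 160 @ $17.10 = $10,035.25
Ending inventory: 240 @ $17.10 = $4,104.00

Ending inventory = $4,104.00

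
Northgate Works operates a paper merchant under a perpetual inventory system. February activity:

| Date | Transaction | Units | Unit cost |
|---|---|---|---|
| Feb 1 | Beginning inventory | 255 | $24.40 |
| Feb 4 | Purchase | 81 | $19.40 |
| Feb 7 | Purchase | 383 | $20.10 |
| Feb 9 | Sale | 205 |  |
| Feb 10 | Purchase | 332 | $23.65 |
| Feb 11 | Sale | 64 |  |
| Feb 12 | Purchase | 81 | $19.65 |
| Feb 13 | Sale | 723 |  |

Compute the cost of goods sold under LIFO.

COGS = $21,519.15

Feb 9, 205 sold [LIFO — newest first]: 205 @ $20.10 = $4,120.50
Feb 11, 64 sold [LIFO — newest first]: 64 @ $23.65 = $1,513.60
Feb 13, 723 sold [LIFO — newest first]: 81 @ $19.65 + 268 @ $23.65 + 178 @ $20.10 + 81 @ $19.40 + 115 @ $24.40 = $15,885.05
Total COGS = $4,120.50 + $1,513.60 + $15,885.05 = $21,519.15
Ending inventory: 140 @ $24.40 = $3,416.00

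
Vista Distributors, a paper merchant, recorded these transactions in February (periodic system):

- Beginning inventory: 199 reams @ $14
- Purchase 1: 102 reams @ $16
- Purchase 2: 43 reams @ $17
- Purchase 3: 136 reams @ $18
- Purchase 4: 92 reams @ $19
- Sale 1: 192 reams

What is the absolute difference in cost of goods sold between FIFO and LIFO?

$860

FIFO COGS: 192 @ $14 = $2,688
LIFO COGS: 92 @ $19 + 100 @ $18 = $3,548
Difference = |$2,688 − $3,548| = $860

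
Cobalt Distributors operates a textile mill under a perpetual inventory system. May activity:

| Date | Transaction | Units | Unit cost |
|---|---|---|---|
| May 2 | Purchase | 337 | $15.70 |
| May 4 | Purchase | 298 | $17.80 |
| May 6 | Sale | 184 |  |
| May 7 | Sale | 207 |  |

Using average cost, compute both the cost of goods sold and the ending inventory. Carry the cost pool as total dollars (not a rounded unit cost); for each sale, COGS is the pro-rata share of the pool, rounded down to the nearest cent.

COGS = $6,524.03; ending inventory = $4,071.27

After May 2: 337 on hand, pool $5,290.90 (≈ $15.7000 each)
After May 4: 635 on hand, pool $10,595.30 (≈ $16.6855 each)
May 6, sell 184: 184/635 × $10,595.30 → $3,070.13
May 7, sell 207: 207/451 × $7,525.17 → $3,453.90
Total COGS = $3,070.13 + $3,453.90 = $6,524.03
Ending inventory (cost pool remaining) = $4,071.27
Check: goods available $10,595.30 = COGS $6,524.03 + ending $4,071.27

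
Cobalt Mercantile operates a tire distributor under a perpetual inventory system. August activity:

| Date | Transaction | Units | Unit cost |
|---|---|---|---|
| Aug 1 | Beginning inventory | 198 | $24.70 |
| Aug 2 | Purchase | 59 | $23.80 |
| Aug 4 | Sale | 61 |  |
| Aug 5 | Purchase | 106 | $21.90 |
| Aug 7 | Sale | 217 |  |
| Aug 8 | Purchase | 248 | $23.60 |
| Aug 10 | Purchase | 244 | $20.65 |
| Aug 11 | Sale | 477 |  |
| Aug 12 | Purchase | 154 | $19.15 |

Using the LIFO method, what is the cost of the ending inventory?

Ending inventory = $5,402.60

Aug 4, 61 sold [LIFO — newest first]: 59 @ $23.80 + 2 @ $24.70 = $1,453.60
Aug 7, 217 sold [LIFO — newest first]: 106 @ $21.90 + 111 @ $24.70 = $5,063.10
Aug 11, 477 sold [LIFO — newest first]: 244 @ $20.65 + 233 @ $23.60 = $10,537.40
Total COGS = $1,453.60 + $5,063.10 + $10,537.40 = $17,054.10
Ending inventory: 85 @ $24.70 + 15 @ $23.60 + 154 @ $19.15 = $5,402.60
Check: goods available $22,456.70 = COGS $17,054.10 + ending $5,402.60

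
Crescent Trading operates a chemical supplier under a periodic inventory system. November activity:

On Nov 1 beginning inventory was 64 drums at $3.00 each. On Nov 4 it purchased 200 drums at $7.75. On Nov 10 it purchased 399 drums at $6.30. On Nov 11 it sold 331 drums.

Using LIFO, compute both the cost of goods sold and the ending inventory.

COGS = $2,085.30; ending inventory = $2,170.40

Nov 11, 331 sold [LIFO — newest first]: 331 @ $6.30 = $2,085.30
Ending inventory: 64 @ $3.00 + 200 @ $7.75 + 68 @ $6.30 = $2,170.40
Check: goods available $4,255.70 = COGS $2,085.30 + ending $2,170.40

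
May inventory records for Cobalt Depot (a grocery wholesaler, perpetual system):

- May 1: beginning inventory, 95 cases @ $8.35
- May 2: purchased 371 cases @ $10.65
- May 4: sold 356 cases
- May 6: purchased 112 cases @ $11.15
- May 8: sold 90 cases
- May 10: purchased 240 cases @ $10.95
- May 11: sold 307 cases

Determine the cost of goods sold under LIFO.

COGS = $8,078.45

May 4, 356 sold [LIFO — newest first]: 356 @ $10.65 = $3,791.40
May 8, 90 sold [LIFO — newest first]: 90 @ $11.15 = $1,003.50
May 11, 307 sold [LIFO — newest first]: 240 @ $10.95 + 22 @ $11.15 + 15 @ $10.65 + 30 @ $8.35 = $3,283.55
Total COGS = $3,791.40 + $1,003.50 + $3,283.55 = $8,078.45
Ending inventory: 65 @ $8.35 = $542.75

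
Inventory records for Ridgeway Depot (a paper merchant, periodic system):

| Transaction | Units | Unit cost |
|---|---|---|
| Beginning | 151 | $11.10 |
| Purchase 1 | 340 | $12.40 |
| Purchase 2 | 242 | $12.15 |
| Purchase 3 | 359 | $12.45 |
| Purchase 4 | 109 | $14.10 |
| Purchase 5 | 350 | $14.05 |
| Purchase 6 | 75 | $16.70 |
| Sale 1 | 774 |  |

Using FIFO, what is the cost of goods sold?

Sale 1 (774) [FIFO — oldest first]: 151 @ $11.10 + 340 @ $12.40 + 242 @ $12.15 + 41 @ $12.45 = $9,342.85
Ending inventory: 318 @ $12.45 + 109 @ $14.10 + 350 @ $14.05 + 75 @ $16.70 = $11,666.00

COGS = $9,342.85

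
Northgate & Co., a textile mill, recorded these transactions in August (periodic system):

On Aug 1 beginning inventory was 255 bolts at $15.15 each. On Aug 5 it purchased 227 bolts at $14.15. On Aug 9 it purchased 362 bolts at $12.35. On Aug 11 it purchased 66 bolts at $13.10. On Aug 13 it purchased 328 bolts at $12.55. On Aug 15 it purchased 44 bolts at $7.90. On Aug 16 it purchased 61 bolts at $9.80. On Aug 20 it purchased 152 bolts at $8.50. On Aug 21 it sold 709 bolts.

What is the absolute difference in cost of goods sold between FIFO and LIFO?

$1,944.05

FIFO COGS: 255 @ $15.15 + 227 @ $14.15 + 227 @ $12.35 = $9,878.75
LIFO COGS: 152 @ $8.50 + 61 @ $9.80 + 44 @ $7.90 + 328 @ $12.55 + 66 @ $13.10 + 58 @ $12.35 = $7,934.70
Difference = |$9,878.75 − $7,934.70| = $1,944.05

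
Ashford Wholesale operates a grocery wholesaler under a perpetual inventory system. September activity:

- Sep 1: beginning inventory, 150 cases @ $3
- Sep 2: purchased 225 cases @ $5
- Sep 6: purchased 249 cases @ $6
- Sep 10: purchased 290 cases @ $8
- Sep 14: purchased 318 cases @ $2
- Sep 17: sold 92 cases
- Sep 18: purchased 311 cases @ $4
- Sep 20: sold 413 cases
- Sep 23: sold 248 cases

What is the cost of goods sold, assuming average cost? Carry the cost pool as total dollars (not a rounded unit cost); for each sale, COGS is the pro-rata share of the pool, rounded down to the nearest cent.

After Sep 1: 150 on hand, pool $450.00 (≈ $3.0000 each)
After Sep 2: 375 on hand, pool $1,575.00 (≈ $4.2000 each)
After Sep 6: 624 on hand, pool $3,069.00 (≈ $4.9183 each)
After Sep 10: 914 on hand, pool $5,389.00 (≈ $5.8961 each)
After Sep 14: 1232 on hand, pool $6,025.00 (≈ $4.8904 each)
Sep 17, sell 92: 92/1232 × $6,025.00 → $449.91
After Sep 18: 1451 on hand, pool $6,819.09 (≈ $4.6996 each)
Sep 20, sell 413: 413/1451 × $6,819.09 → $1,940.92
Sep 23, sell 248: 248/1038 × $4,878.17 → $1,165.49
Total COGS = $449.91 + $1,940.92 + $1,165.49 = $3,556.32
Ending inventory (cost pool remaining) = $3,712.68
Check: goods available $7,269.00 = COGS $3,556.32 + ending $3,712.68

COGS = $3,556.32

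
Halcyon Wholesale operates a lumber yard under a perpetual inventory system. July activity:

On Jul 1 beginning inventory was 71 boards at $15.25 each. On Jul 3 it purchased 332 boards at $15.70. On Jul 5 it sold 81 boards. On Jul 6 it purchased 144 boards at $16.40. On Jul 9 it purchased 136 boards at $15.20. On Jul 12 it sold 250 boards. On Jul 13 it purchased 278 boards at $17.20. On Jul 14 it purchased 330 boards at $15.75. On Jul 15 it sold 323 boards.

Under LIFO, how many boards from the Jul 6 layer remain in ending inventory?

30

Jul 5, 81 sold [LIFO — newest first]: 81 @ $15.70 = $1,271.70
Jul 12, 250 sold [LIFO — newest first]: 136 @ $15.20 + 114 @ $16.40 = $3,936.80
Jul 15, 323 sold [LIFO — newest first]: 323 @ $15.75 = $5,087.25
Total COGS = $1,271.70 + $3,936.80 + $5,087.25 = $10,295.75
Ending inventory: 71 @ $15.25 + 251 @ $15.70 + 30 @ $16.40 + 278 @ $17.20 + 7 @ $15.75 = $10,407.30
Check: goods available $20,703.05 = COGS $10,295.75 + ending $10,407.30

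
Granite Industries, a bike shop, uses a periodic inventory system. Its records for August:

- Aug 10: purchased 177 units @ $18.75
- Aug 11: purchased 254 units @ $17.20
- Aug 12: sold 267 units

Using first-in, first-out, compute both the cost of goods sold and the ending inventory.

COGS = $4,866.75; ending inventory = $2,820.80

Aug 12, 267 sold [FIFO — oldest first]: 177 @ $18.75 + 90 @ $17.20 = $4,866.75
Ending inventory: 164 @ $17.20 = $2,820.80
Check: goods available $7,687.55 = COGS $4,866.75 + ending $2,820.80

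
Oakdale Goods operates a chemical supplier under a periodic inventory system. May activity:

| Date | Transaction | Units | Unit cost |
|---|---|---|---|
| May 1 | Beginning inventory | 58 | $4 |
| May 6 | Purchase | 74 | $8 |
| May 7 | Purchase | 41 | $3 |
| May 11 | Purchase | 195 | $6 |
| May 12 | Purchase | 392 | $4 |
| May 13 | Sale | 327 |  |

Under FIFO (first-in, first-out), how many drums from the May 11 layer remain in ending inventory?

May 13, 327 sold [FIFO — oldest first]: 58 @ $4 + 74 @ $8 + 41 @ $3 + 154 @ $6 = $1,871
Ending inventory: 41 @ $6 + 392 @ $4 = $1,814
Check: goods available $3,685 = COGS $1,871 + ending $1,814

41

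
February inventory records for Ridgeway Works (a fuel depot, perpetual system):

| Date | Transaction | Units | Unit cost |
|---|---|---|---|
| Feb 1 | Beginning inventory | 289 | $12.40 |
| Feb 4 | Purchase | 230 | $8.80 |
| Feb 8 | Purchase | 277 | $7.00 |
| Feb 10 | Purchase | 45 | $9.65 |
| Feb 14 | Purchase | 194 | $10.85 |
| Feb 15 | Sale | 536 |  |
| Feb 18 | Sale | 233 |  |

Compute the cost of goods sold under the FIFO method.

Feb 15, 536 sold [FIFO — oldest first]: 289 @ $12.40 + 230 @ $8.80 + 17 @ $7.00 = $5,726.60
Feb 18, 233 sold [FIFO — oldest first]: 233 @ $7.00 = $1,631.00
Total COGS = $5,726.60 + $1,631.00 = $7,357.60
Ending inventory: 27 @ $7.00 + 45 @ $9.65 + 194 @ $10.85 = $2,728.15

COGS = $7,357.60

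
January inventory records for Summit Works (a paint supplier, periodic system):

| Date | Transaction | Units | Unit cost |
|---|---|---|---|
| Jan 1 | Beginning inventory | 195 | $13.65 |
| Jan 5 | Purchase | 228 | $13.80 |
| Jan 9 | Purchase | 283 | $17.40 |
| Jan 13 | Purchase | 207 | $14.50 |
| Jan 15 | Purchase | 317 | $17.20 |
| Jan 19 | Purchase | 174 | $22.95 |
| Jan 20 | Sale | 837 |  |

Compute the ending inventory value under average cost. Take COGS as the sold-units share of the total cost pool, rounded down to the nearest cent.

Ending inventory = $9,360.98

Jan 20, sell 837: 837/1404 × $23,179.55 → $13,818.57
Ending inventory (cost pool remaining) = $9,360.98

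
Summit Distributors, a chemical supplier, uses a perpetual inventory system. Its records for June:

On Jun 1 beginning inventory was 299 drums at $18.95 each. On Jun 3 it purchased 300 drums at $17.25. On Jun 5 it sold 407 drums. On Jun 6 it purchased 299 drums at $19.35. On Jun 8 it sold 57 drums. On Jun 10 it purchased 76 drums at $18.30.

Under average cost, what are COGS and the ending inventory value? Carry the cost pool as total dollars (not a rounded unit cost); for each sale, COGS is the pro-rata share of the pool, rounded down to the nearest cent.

After Jun 1: 299 on hand, pool $5,666.05 (≈ $18.9500 each)
After Jun 3: 599 on hand, pool $10,841.05 (≈ $18.0986 each)
Jun 5, sell 407: 407/599 × $10,841.05 → $7,366.12
After Jun 6: 491 on hand, pool $9,260.58 (≈ $18.8607 each)
Jun 8, sell 57: 57/491 × $9,260.58 → $1,075.05
After Jun 10: 510 on hand, pool $9,576.33 (≈ $18.7771 each)
Total COGS = $7,366.12 + $1,075.05 = $8,441.17
Ending inventory (cost pool remaining) = $9,576.33
Check: goods available $18,017.50 = COGS $8,441.17 + ending $9,576.33

COGS = $8,441.17; ending inventory = $9,576.33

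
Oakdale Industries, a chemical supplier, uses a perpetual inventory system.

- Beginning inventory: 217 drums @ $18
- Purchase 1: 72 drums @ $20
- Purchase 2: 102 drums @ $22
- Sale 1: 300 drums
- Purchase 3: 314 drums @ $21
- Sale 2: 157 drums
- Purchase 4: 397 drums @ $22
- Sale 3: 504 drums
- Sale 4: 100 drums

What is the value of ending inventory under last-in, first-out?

Sale 1 (300) [LIFO — newest first]: 102 @ $22 + 72 @ $20 + 126 @ $18 = $5,952
Sale 2 (157) [LIFO — newest first]: 157 @ $21 = $3,297
Sale 3 (504) [LIFO — newest first]: 397 @ $22 + 107 @ $21 = $10,981
Sale 4 (100) [LIFO — newest first]: 50 @ $21 + 50 @ $18 = $1,950
Total COGS = $5,952 + $3,297 + $10,981 + $1,950 = $22,180
Ending inventory: 41 @ $18 = $738

Ending inventory = $738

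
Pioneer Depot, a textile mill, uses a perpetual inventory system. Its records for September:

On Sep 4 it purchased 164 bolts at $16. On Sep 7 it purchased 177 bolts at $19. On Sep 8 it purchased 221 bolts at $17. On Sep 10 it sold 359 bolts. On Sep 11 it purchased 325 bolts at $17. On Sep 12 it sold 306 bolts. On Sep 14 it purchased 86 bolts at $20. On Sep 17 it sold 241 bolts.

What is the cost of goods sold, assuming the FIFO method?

COGS = $15,649

Sep 10, 359 sold [FIFO — oldest first]: 164 @ $16 + 177 @ $19 + 18 @ $17 = $6,293
Sep 12, 306 sold [FIFO — oldest first]: 203 @ $17 + 103 @ $17 = $5,202
Sep 17, 241 sold [FIFO — oldest first]: 222 @ $17 + 19 @ $20 = $4,154
Total COGS = $6,293 + $5,202 + $4,154 = $15,649
Ending inventory: 67 @ $20 = $1,340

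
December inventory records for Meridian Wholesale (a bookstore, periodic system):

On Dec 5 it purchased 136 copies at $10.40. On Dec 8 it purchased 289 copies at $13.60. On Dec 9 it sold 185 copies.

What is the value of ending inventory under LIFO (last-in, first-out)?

Ending inventory = $2,828.80

Dec 9, 185 sold [LIFO — newest first]: 185 @ $13.60 = $2,516.00
Ending inventory: 136 @ $10.40 + 104 @ $13.60 = $2,828.80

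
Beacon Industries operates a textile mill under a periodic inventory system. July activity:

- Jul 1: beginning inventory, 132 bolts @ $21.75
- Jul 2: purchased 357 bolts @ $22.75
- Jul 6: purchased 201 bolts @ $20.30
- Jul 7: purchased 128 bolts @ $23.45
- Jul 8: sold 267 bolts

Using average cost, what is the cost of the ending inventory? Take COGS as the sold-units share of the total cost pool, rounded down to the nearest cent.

Ending inventory = $12,174.98

Jul 8, sell 267: 267/818 × $18,074.65 → $5,899.67
Ending inventory (cost pool remaining) = $12,174.98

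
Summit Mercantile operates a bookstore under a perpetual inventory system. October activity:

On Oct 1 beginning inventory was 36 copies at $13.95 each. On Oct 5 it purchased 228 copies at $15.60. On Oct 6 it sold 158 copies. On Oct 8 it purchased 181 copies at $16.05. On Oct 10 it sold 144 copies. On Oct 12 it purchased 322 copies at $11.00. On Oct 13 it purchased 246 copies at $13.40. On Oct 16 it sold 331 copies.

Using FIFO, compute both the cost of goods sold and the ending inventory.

COGS = $9,032.05; ending inventory = $4,770.40

Oct 6, 158 sold [FIFO — oldest first]: 36 @ $13.95 + 122 @ $15.60 = $2,405.40
Oct 10, 144 sold [FIFO — oldest first]: 106 @ $15.60 + 38 @ $16.05 = $2,263.50
Oct 16, 331 sold [FIFO — oldest first]: 143 @ $16.05 + 188 @ $11.00 = $4,363.15
Total COGS = $2,405.40 + $2,263.50 + $4,363.15 = $9,032.05
Ending inventory: 134 @ $11.00 + 246 @ $13.40 = $4,770.40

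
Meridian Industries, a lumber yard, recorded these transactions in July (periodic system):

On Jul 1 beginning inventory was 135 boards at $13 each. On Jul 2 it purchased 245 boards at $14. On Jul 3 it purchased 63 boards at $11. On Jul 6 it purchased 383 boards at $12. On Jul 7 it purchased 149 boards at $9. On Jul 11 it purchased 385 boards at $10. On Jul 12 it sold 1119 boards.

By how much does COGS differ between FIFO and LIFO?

FIFO COGS: 135 @ $13 + 245 @ $14 + 63 @ $11 + 383 @ $12 + 149 @ $9 + 144 @ $10 = $13,255
LIFO COGS: 385 @ $10 + 149 @ $9 + 383 @ $12 + 63 @ $11 + 139 @ $14 = $12,426
Difference = |$13,255 − $12,426| = $829

$829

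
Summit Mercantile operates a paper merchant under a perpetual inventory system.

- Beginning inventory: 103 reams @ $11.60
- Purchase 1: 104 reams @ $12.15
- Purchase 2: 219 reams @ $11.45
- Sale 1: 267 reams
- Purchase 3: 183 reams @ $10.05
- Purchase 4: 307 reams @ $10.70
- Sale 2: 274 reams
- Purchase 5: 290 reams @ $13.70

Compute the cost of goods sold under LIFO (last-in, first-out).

Sale 1 (267) [LIFO — newest first]: 219 @ $11.45 + 48 @ $12.15 = $3,090.75
Sale 2 (274) [LIFO — newest first]: 274 @ $10.70 = $2,931.80
Total COGS = $3,090.75 + $2,931.80 = $6,022.55
Ending inventory: 103 @ $11.60 + 56 @ $12.15 + 183 @ $10.05 + 33 @ $10.70 + 290 @ $13.70 = $8,040.45

COGS = $6,022.55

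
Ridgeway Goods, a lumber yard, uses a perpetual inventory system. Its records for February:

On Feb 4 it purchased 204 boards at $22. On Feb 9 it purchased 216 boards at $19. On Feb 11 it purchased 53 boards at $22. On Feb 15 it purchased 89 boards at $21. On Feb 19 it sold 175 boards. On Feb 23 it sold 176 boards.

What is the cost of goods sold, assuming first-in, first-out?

COGS = $7,281

Feb 19, 175 sold [FIFO — oldest first]: 175 @ $22 = $3,850
Feb 23, 176 sold [FIFO — oldest first]: 29 @ $22 + 147 @ $19 = $3,431
Total COGS = $3,850 + $3,431 = $7,281
Ending inventory: 69 @ $19 + 53 @ $22 + 89 @ $21 = $4,346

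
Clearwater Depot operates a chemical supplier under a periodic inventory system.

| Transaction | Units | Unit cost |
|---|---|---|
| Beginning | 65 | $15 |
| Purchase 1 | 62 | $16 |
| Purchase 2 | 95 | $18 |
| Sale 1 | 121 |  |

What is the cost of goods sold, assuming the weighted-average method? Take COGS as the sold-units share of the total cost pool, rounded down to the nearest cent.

Sale 1, sell 121: 121/222 × $3,677.00 → $2,004.13
Ending inventory (cost pool remaining) = $1,672.87
Check: goods available $3,677.00 = COGS $2,004.13 + ending $1,672.87

COGS = $2,004.13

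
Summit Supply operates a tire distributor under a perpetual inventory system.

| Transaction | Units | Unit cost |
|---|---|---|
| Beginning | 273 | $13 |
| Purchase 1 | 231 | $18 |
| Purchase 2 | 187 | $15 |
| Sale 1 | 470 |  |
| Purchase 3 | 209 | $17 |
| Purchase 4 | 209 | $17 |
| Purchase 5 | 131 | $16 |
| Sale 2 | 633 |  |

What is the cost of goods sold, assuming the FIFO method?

Sale 1 (470) [FIFO — oldest first]: 273 @ $13 + 197 @ $18 = $7,095
Sale 2 (633) [FIFO — oldest first]: 34 @ $18 + 187 @ $15 + 209 @ $17 + 203 @ $17 = $10,421
Total COGS = $7,095 + $10,421 = $17,516
Ending inventory: 6 @ $17 + 131 @ $16 = $2,198

COGS = $17,516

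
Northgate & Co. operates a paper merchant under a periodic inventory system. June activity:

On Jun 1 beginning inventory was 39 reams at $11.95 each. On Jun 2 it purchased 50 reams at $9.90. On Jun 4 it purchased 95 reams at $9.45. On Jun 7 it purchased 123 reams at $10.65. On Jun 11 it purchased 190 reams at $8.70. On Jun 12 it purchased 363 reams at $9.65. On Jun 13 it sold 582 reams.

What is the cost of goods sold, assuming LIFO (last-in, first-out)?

COGS = $5,464.80

Jun 13, 582 sold [LIFO — newest first]: 363 @ $9.65 + 190 @ $8.70 + 29 @ $10.65 = $5,464.80
Ending inventory: 39 @ $11.95 + 50 @ $9.90 + 95 @ $9.45 + 94 @ $10.65 = $2,859.90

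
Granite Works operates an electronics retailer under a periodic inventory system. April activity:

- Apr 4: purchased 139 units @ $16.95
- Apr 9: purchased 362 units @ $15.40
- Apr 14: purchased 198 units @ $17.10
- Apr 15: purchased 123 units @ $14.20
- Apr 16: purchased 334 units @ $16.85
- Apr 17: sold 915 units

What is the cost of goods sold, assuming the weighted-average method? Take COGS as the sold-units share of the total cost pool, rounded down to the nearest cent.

Apr 17, sell 915: 915/1156 × $18,691.15 → $14,794.46
Ending inventory (cost pool remaining) = $3,896.69

COGS = $14,794.46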